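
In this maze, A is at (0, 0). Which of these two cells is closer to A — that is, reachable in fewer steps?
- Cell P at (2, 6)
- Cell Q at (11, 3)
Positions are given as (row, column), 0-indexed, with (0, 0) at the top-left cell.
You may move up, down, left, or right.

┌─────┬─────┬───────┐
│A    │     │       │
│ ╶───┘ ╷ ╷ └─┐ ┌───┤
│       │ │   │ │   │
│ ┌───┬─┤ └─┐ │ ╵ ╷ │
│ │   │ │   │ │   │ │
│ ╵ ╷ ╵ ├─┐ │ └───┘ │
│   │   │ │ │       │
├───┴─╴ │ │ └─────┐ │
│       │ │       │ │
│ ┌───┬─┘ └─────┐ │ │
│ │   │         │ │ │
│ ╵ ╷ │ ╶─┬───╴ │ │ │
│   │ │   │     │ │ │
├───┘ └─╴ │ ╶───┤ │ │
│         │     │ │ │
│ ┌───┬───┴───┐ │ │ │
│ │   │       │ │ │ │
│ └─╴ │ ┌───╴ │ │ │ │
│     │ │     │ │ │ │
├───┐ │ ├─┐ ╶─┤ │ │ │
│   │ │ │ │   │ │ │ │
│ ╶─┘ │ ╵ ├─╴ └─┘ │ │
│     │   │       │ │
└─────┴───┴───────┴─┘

Shortest path A → P at (2, 6): 10 steps
Shortest path A → Q at (11, 3): 34 steps

P is closer (10 steps vs 34 steps).

Path to P:

┌─────┬─────┬───────┐
│A    │↱ → ↓│       │
│ ╶───┘ ╷ ╷ └─┐ ┌───┤
│↳ → → ↑│ │↳ ↓│ │   │
│ ┌───┬─┤ └─┐ │ ╵ ╷ │
│ │   │ │   │P│   │ │
│ ╵ ╷ ╵ ├─┐ │ └───┘ │
│   │   │ │ │       │
├───┴─╴ │ │ └─────┐ │
│       │ │       │ │
│ ┌───┬─┘ └─────┐ │ │
│ │   │         │ │ │
│ ╵ ╷ │ ╶─┬───╴ │ │ │
│   │ │   │     │ │ │
├───┘ └─╴ │ ╶───┤ │ │
│         │     │ │ │
│ ┌───┬───┴───┐ │ │ │
│ │   │       │ │ │ │
│ └─╴ │ ┌───╴ │ │ │ │
│     │ │     │ │ │ │
├───┐ │ ├─┐ ╶─┤ │ │ │
│   │ │ │ │   │ │ │ │
│ ╶─┘ │ ╵ ├─╴ └─┘ │ │
│     │   │       │ │
└─────┴───┴───────┴─┘

Path to Q:

┌─────┬─────┬───────┐
│A    │↱ ↓  │       │
│ ╶───┘ ╷ ╷ └─┐ ┌───┤
│↳ → → ↑│↓│   │ │   │
│ ┌───┬─┤ └─┐ │ ╵ ╷ │
│ │   │ │↳ ↓│ │   │ │
│ ╵ ╷ ╵ ├─┐ │ └───┘ │
│   │   │ │↓│       │
├───┴─╴ │ │ └─────┐ │
│       │ │↳ → → ↓│ │
│ ┌───┬─┘ └─────┐ │ │
│ │   │         │↓│ │
│ ╵ ╷ │ ╶─┬───╴ │ │ │
│   │ │   │     │↓│ │
├───┘ └─╴ │ ╶───┤ │ │
│         │     │↓│ │
│ ┌───┬───┴───┐ │ │ │
│ │   │↓ ← ← ↰│ │↓│ │
│ └─╴ │ ┌───╴ │ │ │ │
│     │↓│  ↱ ↑│ │↓│ │
├───┐ │ ├─┐ ╶─┤ │ │ │
│   │ │↓│ │↑ ↰│ │↓│ │
│ ╶─┘ │ ╵ ├─╴ └─┘ │ │
│     │Q  │  ↑ ← ↲│ │
└─────┴───┴───────┴─┘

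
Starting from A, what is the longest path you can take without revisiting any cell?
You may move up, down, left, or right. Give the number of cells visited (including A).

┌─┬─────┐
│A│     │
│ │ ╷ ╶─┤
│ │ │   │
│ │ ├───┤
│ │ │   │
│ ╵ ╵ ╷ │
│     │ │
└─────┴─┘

Finding longest simple path using DFS:
Start: (0, 0)
Longest path visits 11 cells
Path: A → down → down → down → right → up → up → up → right → down → right

Solution:

┌─┬─────┐
│A│↱ ↓  │
│ │ ╷ ╶─┤
│↓│↑│↳ B│
│ │ ├───┤
│↓│↑│   │
│ ╵ ╵ ╷ │
│↳ ↑  │ │
└─────┴─┘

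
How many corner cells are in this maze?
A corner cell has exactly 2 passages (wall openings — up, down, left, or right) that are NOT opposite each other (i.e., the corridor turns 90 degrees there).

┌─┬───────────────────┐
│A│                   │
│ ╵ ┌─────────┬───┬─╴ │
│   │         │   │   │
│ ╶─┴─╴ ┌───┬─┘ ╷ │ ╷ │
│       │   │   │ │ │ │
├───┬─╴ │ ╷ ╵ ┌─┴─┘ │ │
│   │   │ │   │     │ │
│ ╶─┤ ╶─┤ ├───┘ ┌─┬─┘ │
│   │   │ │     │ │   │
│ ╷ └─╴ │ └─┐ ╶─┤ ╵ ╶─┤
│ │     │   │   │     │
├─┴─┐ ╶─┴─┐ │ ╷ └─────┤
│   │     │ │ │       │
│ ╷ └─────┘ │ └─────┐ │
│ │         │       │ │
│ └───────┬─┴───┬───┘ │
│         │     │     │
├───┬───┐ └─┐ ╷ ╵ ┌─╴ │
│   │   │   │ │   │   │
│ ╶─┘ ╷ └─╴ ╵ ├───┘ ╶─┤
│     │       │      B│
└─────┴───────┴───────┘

Counting corner cells (2 non-opposite passages):
Total corners: 55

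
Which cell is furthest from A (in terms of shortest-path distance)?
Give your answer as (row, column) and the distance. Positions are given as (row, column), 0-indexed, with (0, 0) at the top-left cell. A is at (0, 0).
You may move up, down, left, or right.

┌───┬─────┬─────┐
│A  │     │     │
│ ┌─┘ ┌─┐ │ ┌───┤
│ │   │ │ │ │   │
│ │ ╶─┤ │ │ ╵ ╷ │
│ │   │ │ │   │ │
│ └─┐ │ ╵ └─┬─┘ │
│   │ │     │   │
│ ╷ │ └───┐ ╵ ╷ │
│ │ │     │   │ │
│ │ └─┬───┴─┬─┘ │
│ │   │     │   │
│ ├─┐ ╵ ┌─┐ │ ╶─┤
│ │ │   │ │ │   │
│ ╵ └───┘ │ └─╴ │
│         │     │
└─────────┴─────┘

Computing BFS distances from A to all cells:
Furthest cell: (4, 4)
Distance: 40 steps

Path from A to the furthest cell:

┌───┬─────┬─────┐
│A  │↓ ← ↰│     │
│ ┌─┘ ┌─┐ │ ┌───┤
│↓│↓ ↲│ │↑│ │   │
│ │ ╶─┤ │ │ ╵ ╷ │
│↓│↳ ↓│ │↑│   │ │
│ └─┐ │ ╵ └─┬─┘ │
│↳ ↓│↓│  ↑ ↰│↓ ↰│
│ ╷ │ └───┐ ╵ ╷ │
│ │↓│↳ → B│↑ ↲│↑│
│ │ └─┬───┴─┬─┘ │
│ │↳ ↓│↱ → ↓│↱ ↑│
│ ├─┐ ╵ ┌─┐ │ ╶─┤
│ │ │↳ ↑│ │↓│↑ ↰│
│ ╵ └───┘ │ └─╴ │
│         │↳ → ↑│
└─────────┴─────┘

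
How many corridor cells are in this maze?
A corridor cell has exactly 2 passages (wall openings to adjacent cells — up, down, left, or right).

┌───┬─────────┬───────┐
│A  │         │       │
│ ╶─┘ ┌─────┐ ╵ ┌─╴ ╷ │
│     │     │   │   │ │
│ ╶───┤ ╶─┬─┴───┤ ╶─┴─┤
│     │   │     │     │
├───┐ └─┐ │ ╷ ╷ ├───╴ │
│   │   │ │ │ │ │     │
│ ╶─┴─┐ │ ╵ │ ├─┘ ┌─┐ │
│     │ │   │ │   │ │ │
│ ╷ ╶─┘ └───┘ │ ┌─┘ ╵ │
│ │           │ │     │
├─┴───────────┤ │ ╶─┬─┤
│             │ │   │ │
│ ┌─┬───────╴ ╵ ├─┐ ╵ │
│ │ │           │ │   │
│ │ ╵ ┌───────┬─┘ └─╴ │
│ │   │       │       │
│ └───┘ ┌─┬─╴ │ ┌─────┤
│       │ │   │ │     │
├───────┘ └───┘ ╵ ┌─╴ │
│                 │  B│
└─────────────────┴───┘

Counting cells with exactly 2 passages:
Total corridor cells: 93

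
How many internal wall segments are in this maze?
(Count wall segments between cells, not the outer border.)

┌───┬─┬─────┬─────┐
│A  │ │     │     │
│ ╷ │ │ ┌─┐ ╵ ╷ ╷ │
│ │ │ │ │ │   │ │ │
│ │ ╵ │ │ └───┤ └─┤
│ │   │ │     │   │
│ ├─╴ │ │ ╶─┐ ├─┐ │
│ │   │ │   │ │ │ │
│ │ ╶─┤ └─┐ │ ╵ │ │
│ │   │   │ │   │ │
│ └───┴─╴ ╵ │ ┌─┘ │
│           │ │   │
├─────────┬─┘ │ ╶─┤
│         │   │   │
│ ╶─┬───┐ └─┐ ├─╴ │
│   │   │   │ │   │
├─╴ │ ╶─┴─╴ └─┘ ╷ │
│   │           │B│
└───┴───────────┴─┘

Counting internal wall segments:
Total internal walls: 64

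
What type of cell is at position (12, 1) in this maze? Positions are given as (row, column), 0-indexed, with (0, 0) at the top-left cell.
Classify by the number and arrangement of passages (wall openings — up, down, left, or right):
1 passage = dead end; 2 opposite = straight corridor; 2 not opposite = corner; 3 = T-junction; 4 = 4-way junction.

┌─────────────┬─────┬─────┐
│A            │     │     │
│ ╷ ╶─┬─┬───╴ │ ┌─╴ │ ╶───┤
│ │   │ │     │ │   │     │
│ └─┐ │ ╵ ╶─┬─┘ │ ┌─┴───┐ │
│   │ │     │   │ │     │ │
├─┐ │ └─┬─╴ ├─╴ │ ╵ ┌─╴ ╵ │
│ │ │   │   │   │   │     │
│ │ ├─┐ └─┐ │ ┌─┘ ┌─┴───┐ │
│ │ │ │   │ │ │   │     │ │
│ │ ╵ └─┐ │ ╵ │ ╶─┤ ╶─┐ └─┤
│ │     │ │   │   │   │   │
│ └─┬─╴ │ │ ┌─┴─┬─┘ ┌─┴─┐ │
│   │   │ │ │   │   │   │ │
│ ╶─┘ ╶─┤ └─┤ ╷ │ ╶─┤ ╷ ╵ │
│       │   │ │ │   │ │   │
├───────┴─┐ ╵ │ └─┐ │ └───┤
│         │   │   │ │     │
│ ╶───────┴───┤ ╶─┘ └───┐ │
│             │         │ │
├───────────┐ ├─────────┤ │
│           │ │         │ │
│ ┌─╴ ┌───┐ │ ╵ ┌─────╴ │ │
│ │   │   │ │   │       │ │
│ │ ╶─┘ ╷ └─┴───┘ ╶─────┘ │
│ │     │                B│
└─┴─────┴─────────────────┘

Checking cell at (12, 1):
Number of passages: 2
Cell type: corner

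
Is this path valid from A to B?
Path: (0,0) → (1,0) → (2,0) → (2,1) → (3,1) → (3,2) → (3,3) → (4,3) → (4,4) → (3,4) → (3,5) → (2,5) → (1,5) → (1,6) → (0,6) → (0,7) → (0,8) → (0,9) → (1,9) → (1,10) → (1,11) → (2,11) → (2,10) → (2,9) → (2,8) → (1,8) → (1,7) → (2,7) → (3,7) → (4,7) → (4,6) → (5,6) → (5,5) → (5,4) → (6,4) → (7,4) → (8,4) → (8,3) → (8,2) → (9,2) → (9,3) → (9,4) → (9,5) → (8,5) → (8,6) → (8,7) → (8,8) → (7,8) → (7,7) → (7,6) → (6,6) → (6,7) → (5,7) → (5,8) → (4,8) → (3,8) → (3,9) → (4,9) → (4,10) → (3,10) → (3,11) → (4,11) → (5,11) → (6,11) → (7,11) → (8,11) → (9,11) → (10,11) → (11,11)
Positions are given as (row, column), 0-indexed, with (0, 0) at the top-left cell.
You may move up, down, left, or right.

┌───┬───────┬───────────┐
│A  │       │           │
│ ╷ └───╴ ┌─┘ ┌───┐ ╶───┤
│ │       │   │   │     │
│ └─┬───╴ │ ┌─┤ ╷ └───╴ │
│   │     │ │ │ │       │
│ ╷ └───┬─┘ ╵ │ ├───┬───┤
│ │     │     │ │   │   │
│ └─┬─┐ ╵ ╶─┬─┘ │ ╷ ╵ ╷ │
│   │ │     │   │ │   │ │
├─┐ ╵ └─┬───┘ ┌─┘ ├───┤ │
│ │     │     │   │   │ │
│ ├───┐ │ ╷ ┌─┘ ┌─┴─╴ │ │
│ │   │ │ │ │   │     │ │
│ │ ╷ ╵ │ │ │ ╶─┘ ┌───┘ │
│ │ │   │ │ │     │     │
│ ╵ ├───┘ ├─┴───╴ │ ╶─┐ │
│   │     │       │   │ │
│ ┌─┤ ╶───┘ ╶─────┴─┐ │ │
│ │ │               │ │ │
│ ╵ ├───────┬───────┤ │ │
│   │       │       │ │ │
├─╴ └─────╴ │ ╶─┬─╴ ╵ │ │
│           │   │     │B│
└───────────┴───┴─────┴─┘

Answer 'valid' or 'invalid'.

Checking path validity:
Result: All consecutive moves are passable.

valid

Correct solution:

┌───┬───────┬───────────┐
│A  │       │↱ → → ↓    │
│ ╷ └───╴ ┌─┘ ┌───┐ ╶───┤
│↓│       │↱ ↑│↓ ↰│↳ → ↓│
│ └─┬───╴ │ ┌─┤ ╷ └───╴ │
│↳ ↓│     │↑│ │↓│↑ ← ← ↲│
│ ╷ └───┬─┘ ╵ │ ├───┬───┤
│ │↳ → ↓│↱ ↑  │↓│↱ ↓│↱ ↓│
│ └─┬─┐ ╵ ╶─┬─┘ │ ╷ ╵ ╷ │
│   │ │↳ ↑  │↓ ↲│↑│↳ ↑│↓│
├─┐ ╵ └─┬───┘ ┌─┘ ├───┤ │
│ │     │↓ ← ↲│↱ ↑│   │↓│
│ ├───┐ │ ╷ ┌─┘ ┌─┴─╴ │ │
│ │   │ │↓│ │↱ ↑│     │↓│
│ │ ╷ ╵ │ │ │ ╶─┘ ┌───┘ │
│ │ │   │↓│ │↑ ← ↰│    ↓│
│ ╵ ├───┘ ├─┴───╴ │ ╶─┐ │
│   │↓ ← ↲│↱ → → ↑│   │↓│
│ ┌─┤ ╶───┘ ╶─────┴─┐ │ │
│ │ │↳ → → ↑        │ │↓│
│ ╵ ├───────┬───────┤ │ │
│   │       │       │ │↓│
├─╴ └─────╴ │ ╶─┬─╴ ╵ │ │
│           │   │     │B│
└───────────┴───┴─────┴─┘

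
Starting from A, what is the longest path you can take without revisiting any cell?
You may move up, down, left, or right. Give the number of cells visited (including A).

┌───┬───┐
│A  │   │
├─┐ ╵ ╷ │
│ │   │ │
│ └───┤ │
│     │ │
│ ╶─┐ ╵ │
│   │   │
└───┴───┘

Finding longest simple path using DFS:
Start: (0, 0)
Longest path visits 15 cells
Path: A → right → down → right → up → right → down → down → down → left → up → left → left → down → right

Solution:

┌───┬───┐
│A ↓│↱ ↓│
├─┐ ╵ ╷ │
│ │↳ ↑│↓│
│ └───┤ │
│↓ ← ↰│↓│
│ ╶─┐ ╵ │
│↳ B│↑ ↲│
└───┴───┘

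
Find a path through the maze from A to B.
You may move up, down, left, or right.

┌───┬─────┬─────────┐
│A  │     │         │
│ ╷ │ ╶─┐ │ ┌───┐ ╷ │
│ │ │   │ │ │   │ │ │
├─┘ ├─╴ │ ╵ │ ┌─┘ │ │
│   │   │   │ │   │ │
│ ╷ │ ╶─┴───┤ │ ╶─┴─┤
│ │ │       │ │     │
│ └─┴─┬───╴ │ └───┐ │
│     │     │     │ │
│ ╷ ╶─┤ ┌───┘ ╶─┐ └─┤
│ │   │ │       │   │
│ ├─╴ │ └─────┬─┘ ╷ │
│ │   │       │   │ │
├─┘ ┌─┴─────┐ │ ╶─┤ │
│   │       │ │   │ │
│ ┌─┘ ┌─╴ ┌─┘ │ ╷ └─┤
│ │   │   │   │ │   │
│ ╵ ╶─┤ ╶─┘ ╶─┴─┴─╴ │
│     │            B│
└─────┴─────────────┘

Finding the shortest path through the maze:
Path length: 30 steps
Directions: right → down → down → left → down → down → right → down → right → down → left → down → left → down → down → right → up → right → up → right → right → down → left → down → right → right → right → right → right → right

Solution:

┌───┬─────┬─────────┐
│A ↓│     │         │
│ ╷ │ ╶─┐ │ ┌───┐ ╷ │
│ │↓│   │ │ │   │ │ │
├─┘ ├─╴ │ ╵ │ ┌─┘ │ │
│↓ ↲│   │   │ │   │ │
│ ╷ │ ╶─┴───┤ │ ╶─┴─┤
│↓│ │       │ │     │
│ └─┴─┬───╴ │ └───┐ │
│↳ ↓  │     │     │ │
│ ╷ ╶─┤ ┌───┘ ╶─┐ └─┤
│ │↳ ↓│ │       │   │
│ ├─╴ │ └─────┬─┘ ╷ │
│ │↓ ↲│       │   │ │
├─┘ ┌─┴─────┐ │ ╶─┤ │
│↓ ↲│↱ → ↓  │ │   │ │
│ ┌─┘ ┌─╴ ┌─┘ │ ╷ └─┤
│↓│↱ ↑│↓ ↲│   │ │   │
│ ╵ ╶─┤ ╶─┘ ╶─┴─┴─╴ │
│↳ ↑  │↳ → → → → → B│
└─────┴─────────────┘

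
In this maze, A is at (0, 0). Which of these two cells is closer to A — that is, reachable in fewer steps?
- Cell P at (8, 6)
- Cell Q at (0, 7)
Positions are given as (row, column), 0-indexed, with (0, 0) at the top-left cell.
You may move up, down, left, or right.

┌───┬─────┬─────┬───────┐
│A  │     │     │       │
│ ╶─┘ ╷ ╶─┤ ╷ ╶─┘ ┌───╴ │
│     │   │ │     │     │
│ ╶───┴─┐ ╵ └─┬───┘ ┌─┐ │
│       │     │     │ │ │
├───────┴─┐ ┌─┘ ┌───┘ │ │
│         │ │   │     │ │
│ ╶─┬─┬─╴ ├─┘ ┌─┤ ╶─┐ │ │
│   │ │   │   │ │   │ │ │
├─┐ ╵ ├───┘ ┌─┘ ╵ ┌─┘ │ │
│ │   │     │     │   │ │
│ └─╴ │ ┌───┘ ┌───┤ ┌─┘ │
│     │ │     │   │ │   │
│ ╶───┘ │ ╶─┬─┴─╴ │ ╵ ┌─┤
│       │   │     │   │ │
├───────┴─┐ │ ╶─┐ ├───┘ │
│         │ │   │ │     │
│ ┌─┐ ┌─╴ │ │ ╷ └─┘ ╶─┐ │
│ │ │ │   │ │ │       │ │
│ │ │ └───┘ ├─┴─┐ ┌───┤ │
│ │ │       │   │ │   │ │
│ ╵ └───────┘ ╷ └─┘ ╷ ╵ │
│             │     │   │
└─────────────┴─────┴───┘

Shortest path A → P at (8, 6): 82 steps
Shortest path A → Q at (0, 7): 13 steps

Q is closer (13 steps vs 82 steps).

Path to P:

┌───┬─────┬─────┬───────┐
│A  │↱ ↓  │↱ ↓  │↱ → → ↓│
│ ╶─┘ ╷ ╶─┤ ╷ ╶─┘ ┌───╴ │
│↳ → ↑│↳ ↓│↑│↳ → ↑│    ↓│
│ ╶───┴─┐ ╵ └─┬───┘ ┌─┐ │
│       │↳ ↑  │     │ │↓│
├───────┴─┐ ┌─┘ ┌───┘ │ │
│         │ │   │↓ ← ↰│↓│
│ ╶─┬─┬─╴ ├─┘ ┌─┤ ╶─┐ │ │
│   │ │   │   │ │↓  │↑│↓│
├─┐ ╵ ├───┘ ┌─┘ ╵ ┌─┘ │ │
│ │   │     │↓ ← ↲│↱ ↑│↓│
│ └─╴ │ ┌───┘ ┌───┤ ┌─┘ │
│     │ │↓ ← ↲│   │↑│↓ ↲│
│ ╶───┘ │ ╶─┬─┴─╴ │ ╵ ┌─┤
│       │↳ ↓│     │↑ ↲│ │
├───────┴─┐ │ ╶─┐ ├───┘ │
│↓ ← ↰    │↓│P ↰│ │↓ ← ↰│
│ ┌─┐ ┌─╴ │ │ ╷ └─┘ ╶─┐ │
│↓│ │↑│   │↓│ │↑ ← ↲  │↑│
│ │ │ └───┘ ├─┴─┐ ┌───┤ │
│↓│ │↑ ← ← ↲│↱ ↓│ │↱ ↓│↑│
│ ╵ └───────┘ ╷ └─┘ ╷ ╵ │
│↳ → → → → → ↑│↳ → ↑│↳ ↑│
└─────────────┴─────┴───┘

Path to Q:

┌───┬─────┬─────┬───────┐
│A  │↱ ↓  │↱ → Q│       │
│ ╶─┘ ╷ ╶─┤ ╷ ╶─┘ ┌───╴ │
│↳ → ↑│↳ ↓│↑│     │     │
│ ╶───┴─┐ ╵ └─┬───┘ ┌─┐ │
│       │↳ ↑  │     │ │ │
├───────┴─┐ ┌─┘ ┌───┘ │ │
│         │ │   │     │ │
│ ╶─┬─┬─╴ ├─┘ ┌─┤ ╶─┐ │ │
│   │ │   │   │ │   │ │ │
├─┐ ╵ ├───┘ ┌─┘ ╵ ┌─┘ │ │
│ │   │     │     │   │ │
│ └─╴ │ ┌───┘ ┌───┤ ┌─┘ │
│     │ │     │   │ │   │
│ ╶───┘ │ ╶─┬─┴─╴ │ ╵ ┌─┤
│       │   │     │   │ │
├───────┴─┐ │ ╶─┐ ├───┘ │
│         │ │   │ │     │
│ ┌─┐ ┌─╴ │ │ ╷ └─┘ ╶─┐ │
│ │ │ │   │ │ │       │ │
│ │ │ └───┘ ├─┴─┐ ┌───┤ │
│ │ │       │   │ │   │ │
│ ╵ └───────┘ ╷ └─┘ ╷ ╵ │
│             │     │   │
└─────────────┴─────┴───┘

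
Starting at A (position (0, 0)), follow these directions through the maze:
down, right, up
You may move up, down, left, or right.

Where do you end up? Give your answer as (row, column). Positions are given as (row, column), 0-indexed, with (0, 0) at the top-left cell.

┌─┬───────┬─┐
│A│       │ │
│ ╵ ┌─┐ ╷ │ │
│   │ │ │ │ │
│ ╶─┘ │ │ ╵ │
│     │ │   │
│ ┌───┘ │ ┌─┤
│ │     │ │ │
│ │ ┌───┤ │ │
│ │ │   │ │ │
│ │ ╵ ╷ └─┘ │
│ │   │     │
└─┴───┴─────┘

Following directions step by step:
Start: (0, 0)
  down: (0, 0) → (1, 0)
  right: (1, 0) → (1, 1)
  up: (1, 1) → (0, 1)
Final position: (0, 1)

Path taken:

┌─┬───────┬─┐
│A│B      │ │
│ ╵ ┌─┐ ╷ │ │
│↳ ↑│ │ │ │ │
│ ╶─┘ │ │ ╵ │
│     │ │   │
│ ┌───┘ │ ┌─┤
│ │     │ │ │
│ │ ┌───┤ │ │
│ │ │   │ │ │
│ │ ╵ ╷ └─┘ │
│ │   │     │
└─┴───┴─────┘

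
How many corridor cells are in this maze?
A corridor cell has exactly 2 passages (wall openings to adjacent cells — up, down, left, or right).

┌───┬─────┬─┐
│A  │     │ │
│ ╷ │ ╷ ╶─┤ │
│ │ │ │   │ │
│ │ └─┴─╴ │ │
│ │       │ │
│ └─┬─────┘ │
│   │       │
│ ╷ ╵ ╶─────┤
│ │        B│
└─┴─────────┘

Counting cells with exactly 2 passages:
Total corridor cells: 22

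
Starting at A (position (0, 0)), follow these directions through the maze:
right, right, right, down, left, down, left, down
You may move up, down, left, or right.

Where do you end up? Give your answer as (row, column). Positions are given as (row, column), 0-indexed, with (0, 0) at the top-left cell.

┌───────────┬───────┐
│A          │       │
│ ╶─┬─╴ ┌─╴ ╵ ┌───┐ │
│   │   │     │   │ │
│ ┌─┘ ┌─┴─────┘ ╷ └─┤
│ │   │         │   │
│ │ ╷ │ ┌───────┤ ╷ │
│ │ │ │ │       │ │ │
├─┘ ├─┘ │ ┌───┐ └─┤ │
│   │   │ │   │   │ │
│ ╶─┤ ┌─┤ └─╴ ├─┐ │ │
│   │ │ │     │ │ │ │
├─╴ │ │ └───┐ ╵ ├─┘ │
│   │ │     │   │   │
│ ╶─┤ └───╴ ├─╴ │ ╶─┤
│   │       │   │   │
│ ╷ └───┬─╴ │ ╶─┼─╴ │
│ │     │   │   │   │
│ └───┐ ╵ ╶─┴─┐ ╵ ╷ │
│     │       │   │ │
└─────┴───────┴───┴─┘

Following directions step by step:
Start: (0, 0)
  right: (0, 0) → (0, 1)
  right: (0, 1) → (0, 2)
  right: (0, 2) → (0, 3)
  down: (0, 3) → (1, 3)
  left: (1, 3) → (1, 2)
  down: (1, 2) → (2, 2)
  left: (2, 2) → (2, 1)
  down: (2, 1) → (3, 1)
Final position: (3, 1)

Path taken:

┌───────────┬───────┐
│A → → ↓    │       │
│ ╶─┬─╴ ┌─╴ ╵ ┌───┐ │
│   │↓ ↲│     │   │ │
│ ┌─┘ ┌─┴─────┘ ╷ └─┤
│ │↓ ↲│         │   │
│ │ ╷ │ ┌───────┤ ╷ │
│ │B│ │ │       │ │ │
├─┘ ├─┘ │ ┌───┐ └─┤ │
│   │   │ │   │   │ │
│ ╶─┤ ┌─┤ └─╴ ├─┐ │ │
│   │ │ │     │ │ │ │
├─╴ │ │ └───┐ ╵ ├─┘ │
│   │ │     │   │   │
│ ╶─┤ └───╴ ├─╴ │ ╶─┤
│   │       │   │   │
│ ╷ └───┬─╴ │ ╶─┼─╴ │
│ │     │   │   │   │
│ └───┐ ╵ ╶─┴─┐ ╵ ╷ │
│     │       │   │ │
└─────┴───────┴───┴─┘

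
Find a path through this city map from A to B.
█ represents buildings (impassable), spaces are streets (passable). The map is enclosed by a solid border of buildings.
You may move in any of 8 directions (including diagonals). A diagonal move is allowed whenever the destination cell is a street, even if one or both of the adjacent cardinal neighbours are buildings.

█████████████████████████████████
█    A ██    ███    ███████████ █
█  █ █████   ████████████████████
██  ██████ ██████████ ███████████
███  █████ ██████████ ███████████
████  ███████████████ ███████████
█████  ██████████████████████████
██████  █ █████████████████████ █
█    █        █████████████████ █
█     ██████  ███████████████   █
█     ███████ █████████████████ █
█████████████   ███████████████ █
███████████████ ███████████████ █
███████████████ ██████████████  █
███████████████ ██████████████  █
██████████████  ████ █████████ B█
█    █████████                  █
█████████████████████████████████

Finding the shortest path from A to B:
Movement: 8-directional
Path length: 33 steps
Directions: down-left → down-left → down-right → down-right → down-right → down-right → down-right → right → right → right → down-right → down-right → down-right → down-right → down → down → down → down-right → right → right → right → right → right → right → right → right → right → right → right → right → right → right → up-right

Solution:

█████████████████████████████████
█    A ██    ███    ███████████ █
█  █↙█████   ████████████████████
██ ↘██████ ██████████ ███████████
███ ↘█████ ██████████ ███████████
████ ↘███████████████ ███████████
█████ ↘██████████████████████████
██████ ↘█ █████████████████████ █
█    █  →→→↘  █████████████████ █
█     ██████↘ ███████████████   █
█     ███████↘█████████████████ █
█████████████ ↘ ███████████████ █
███████████████↓███████████████ █
███████████████↓██████████████  █
███████████████↓██████████████  █
██████████████ ↘████ █████████ B█
█    █████████  →→→→→→→→→→→→→→↗ █
█████████████████████████████████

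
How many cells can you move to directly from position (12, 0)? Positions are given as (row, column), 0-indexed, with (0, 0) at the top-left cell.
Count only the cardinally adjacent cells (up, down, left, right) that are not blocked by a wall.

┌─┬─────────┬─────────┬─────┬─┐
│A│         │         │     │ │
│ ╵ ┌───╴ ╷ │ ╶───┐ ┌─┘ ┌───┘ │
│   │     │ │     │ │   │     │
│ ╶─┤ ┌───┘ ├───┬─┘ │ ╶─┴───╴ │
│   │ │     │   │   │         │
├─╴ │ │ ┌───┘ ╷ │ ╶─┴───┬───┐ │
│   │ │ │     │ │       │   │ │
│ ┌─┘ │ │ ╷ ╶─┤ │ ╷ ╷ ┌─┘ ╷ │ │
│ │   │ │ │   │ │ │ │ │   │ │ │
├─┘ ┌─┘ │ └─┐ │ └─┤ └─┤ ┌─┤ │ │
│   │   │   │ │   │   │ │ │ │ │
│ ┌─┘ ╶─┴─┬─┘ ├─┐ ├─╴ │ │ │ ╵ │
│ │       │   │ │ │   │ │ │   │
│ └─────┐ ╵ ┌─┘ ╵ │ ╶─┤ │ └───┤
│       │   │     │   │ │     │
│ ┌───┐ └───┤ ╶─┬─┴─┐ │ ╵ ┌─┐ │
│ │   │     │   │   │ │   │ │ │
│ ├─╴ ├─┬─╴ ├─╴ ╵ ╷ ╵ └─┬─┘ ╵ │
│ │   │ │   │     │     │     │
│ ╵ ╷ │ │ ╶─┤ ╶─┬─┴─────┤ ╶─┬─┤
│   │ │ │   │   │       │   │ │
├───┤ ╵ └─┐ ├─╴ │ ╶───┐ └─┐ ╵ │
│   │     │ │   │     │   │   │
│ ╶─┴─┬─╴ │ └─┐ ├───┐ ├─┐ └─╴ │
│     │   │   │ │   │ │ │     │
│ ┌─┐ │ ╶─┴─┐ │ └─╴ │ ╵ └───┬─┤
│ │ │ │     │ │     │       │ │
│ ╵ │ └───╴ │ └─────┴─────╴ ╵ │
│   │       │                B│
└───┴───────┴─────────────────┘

Checking passable neighbors of (12, 0):
Neighbors: (11, 0), (13, 0), (12, 1)
Count: 3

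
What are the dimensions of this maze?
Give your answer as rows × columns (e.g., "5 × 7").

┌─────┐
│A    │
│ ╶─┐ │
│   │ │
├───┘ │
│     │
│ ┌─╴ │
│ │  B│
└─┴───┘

Counting the maze dimensions:
Rows (vertical): 4
Columns (horizontal): 3
Dimensions: 4 × 3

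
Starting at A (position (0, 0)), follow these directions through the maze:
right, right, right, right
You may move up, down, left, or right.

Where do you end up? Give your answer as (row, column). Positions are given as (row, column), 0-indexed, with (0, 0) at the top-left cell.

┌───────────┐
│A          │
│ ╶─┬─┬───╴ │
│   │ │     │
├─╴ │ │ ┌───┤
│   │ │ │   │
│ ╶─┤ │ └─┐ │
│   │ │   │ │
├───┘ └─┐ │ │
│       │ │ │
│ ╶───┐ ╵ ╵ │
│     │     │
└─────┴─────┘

Following directions step by step:
Start: (0, 0)
  right: (0, 0) → (0, 1)
  right: (0, 1) → (0, 2)
  right: (0, 2) → (0, 3)
  right: (0, 3) → (0, 4)
Final position: (0, 4)

Path taken:

┌───────────┐
│A → → → B  │
│ ╶─┬─┬───╴ │
│   │ │     │
├─╴ │ │ ┌───┤
│   │ │ │   │
│ ╶─┤ │ └─┐ │
│   │ │   │ │
├───┘ └─┐ │ │
│       │ │ │
│ ╶───┐ ╵ ╵ │
│     │     │
└─────┴─────┘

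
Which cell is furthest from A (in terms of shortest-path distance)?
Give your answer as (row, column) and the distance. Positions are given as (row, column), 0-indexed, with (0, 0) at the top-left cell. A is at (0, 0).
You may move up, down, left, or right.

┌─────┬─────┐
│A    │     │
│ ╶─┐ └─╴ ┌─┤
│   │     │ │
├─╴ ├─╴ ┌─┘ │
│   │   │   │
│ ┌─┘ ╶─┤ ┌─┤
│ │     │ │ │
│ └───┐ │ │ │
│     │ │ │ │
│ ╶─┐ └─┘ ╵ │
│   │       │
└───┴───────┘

Computing BFS distances from A to all cells:
Furthest cell: (1, 5)
Distance: 16 steps

Path from A to the furthest cell:

┌─────┬─────┐
│A    │     │
│ ╶─┐ └─╴ ┌─┤
│↳ ↓│     │B│
├─╴ ├─╴ ┌─┘ │
│↓ ↲│   │↱ ↑│
│ ┌─┘ ╶─┤ ┌─┤
│↓│     │↑│ │
│ └───┐ │ │ │
│↳ → ↓│ │↑│ │
│ ╶─┐ └─┘ ╵ │
│   │↳ → ↑  │
└───┴───────┘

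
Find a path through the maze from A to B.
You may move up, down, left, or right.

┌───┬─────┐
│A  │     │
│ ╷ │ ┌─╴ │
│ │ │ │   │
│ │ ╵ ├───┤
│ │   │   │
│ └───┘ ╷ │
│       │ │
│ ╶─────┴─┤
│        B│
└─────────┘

Finding the shortest path through the maze:
Path length: 8 steps
Directions: down → down → down → down → right → right → right → right

Solution:

┌───┬─────┐
│A  │     │
│ ╷ │ ┌─╴ │
│↓│ │ │   │
│ │ ╵ ├───┤
│↓│   │   │
│ └───┘ ╷ │
│↓      │ │
│ ╶─────┴─┤
│↳ → → → B│
└─────────┘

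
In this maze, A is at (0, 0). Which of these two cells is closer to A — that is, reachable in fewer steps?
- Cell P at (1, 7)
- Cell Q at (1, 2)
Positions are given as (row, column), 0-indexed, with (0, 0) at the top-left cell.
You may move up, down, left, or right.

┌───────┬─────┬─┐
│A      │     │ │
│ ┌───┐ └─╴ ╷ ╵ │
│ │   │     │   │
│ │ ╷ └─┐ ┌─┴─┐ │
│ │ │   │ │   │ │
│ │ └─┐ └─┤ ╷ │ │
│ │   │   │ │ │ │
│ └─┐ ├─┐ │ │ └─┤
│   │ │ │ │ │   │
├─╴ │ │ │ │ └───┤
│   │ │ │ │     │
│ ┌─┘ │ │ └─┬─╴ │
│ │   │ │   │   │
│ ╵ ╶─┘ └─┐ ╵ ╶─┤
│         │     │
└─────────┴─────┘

Shortest path A → P at (1, 7): 10 steps
Shortest path A → Q at (1, 2): 19 steps

P is closer (10 steps vs 19 steps).

Path to P:

┌───────┬─────┬─┐
│A → → ↓│  ↱ ↓│ │
│ ┌───┐ └─╴ ╷ ╵ │
│ │   │↳ → ↑│↳ P│
│ │ ╷ └─┐ ┌─┴─┐ │
│ │ │   │ │   │ │
│ │ └─┐ └─┤ ╷ │ │
│ │   │   │ │ │ │
│ └─┐ ├─┐ │ │ └─┤
│   │ │ │ │ │   │
├─╴ │ │ │ │ └───┤
│   │ │ │ │     │
│ ┌─┘ │ │ └─┬─╴ │
│ │   │ │   │   │
│ ╵ ╶─┘ └─┐ ╵ ╶─┤
│         │     │
└─────────┴─────┘

Path to Q:

┌───────┬─────┬─┐
│A      │     │ │
│ ┌───┐ └─╴ ╷ ╵ │
│↓│↱ Q│     │   │
│ │ ╷ └─┐ ┌─┴─┐ │
│↓│↑│   │ │   │ │
│ │ └─┐ └─┤ ╷ │ │
│↓│↑ ↰│   │ │ │ │
│ └─┐ ├─┐ │ │ └─┤
│↳ ↓│↑│ │ │ │   │
├─╴ │ │ │ │ └───┤
│↓ ↲│↑│ │ │     │
│ ┌─┘ │ │ └─┬─╴ │
│↓│↱ ↑│ │   │   │
│ ╵ ╶─┘ └─┐ ╵ ╶─┤
│↳ ↑      │     │
└─────────┴─────┘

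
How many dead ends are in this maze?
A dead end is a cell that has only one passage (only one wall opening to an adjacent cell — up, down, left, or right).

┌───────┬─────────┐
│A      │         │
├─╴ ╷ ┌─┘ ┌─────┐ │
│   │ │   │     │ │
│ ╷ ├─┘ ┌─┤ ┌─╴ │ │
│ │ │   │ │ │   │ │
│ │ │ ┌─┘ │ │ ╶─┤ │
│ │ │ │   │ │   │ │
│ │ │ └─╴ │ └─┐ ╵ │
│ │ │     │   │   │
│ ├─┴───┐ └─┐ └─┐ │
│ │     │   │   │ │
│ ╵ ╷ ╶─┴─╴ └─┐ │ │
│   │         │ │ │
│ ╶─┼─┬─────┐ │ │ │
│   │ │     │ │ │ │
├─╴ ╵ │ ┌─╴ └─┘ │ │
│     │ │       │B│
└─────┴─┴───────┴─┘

Checking each cell for number of passages:

Dead ends found at positions:
  (0, 0)
  (0, 3)
  (1, 2)
  (2, 4)
  (3, 3)
  (4, 1)
  (5, 3)
  (7, 2)
  (7, 6)
  (8, 0)
  (8, 3)
  (8, 4)
  (8, 8)
Total dead ends: 13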